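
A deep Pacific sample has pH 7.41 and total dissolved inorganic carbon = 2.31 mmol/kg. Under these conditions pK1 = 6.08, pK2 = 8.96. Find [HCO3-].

α₁ = 1 / (1 + [H⁺]/K1 + K2/[H⁺]) = 1 / (1 + 10^-1.33 + 10^-1.55)
   = 1 / (1 + 0.046774 + 0.028184) = 1/1.0750 = 0.9303
[HCO3⁻] = α₁ × DIC = 0.9303 × 2.31 = 2.15 mmol/kg

[HCO3⁻] = 2.15 mmol/kg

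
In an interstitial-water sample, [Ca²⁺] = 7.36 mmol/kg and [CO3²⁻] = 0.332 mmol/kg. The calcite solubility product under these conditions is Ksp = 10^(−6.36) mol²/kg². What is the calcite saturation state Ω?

Ksp = 10^(−6.36) = 4.365×10^-7
Ω = [Ca²⁺][CO3²⁻]/Ksp = (7.36×10^-3)(0.332×10^-3) / 4.365×10^-7 = 5.60

Ω = 5.60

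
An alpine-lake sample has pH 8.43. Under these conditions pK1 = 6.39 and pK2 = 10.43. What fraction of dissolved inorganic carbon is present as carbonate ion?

α₂ = 1 / (1 + [H⁺]/K2 + [H⁺]²/(K1K2)) = 1 / (1 + 10^+2.00 + 10^-0.04)
   = 1 / (1 + 100.00 + 0.91201) = 1/101.91 = 0.009812

α₂ = 0.00981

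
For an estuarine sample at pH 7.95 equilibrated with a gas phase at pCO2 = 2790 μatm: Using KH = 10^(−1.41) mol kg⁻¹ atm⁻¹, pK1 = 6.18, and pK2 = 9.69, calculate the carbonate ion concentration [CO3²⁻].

[CO3²⁻] = 0.116 mmol/kg

[CO2*] = KH · pCO2 = 10^(−1.41) × 2790×10^-6 = 1.085×10^-4 mol/kg
α₀ = 1/(1 + K1/[H⁺] + K1K2/[H⁺]²) = 1/(1 + 10^+1.77 + 10^+0.03) = 0.01641
DIC = [CO2*]/α₀ = 1.085×10^-4 / 0.01641 = 6.616 mmol/kg
[CO3²⁻] = α₂·DIC; α₂ = 0.01758, so [CO3²⁻] = 0.01758 × 6.616 = 0.116 mmol/kg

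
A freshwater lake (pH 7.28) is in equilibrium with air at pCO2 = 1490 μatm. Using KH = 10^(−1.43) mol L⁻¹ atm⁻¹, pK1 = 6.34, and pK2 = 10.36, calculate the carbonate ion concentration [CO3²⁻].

[CO2*] = KH · pCO2 = 10^(−1.43) × 1490×10^-6 = 5.536×10^-5 mol/L
α₀ = 1/(1 + K1/[H⁺] + K1K2/[H⁺]²) = 1/(1 + 10^+0.94 + 10^-2.14) = 0.1029
DIC = [CO2*]/α₀ = 5.536×10^-5 / 0.1029 = 0.5379 mmol/L
[CO3²⁻] = α₂·DIC; α₂ = 0.0007455, so [CO3²⁻] = 0.0007455 × 0.5379 = 0.000401 mmol/L = 0.401 μmol/L

[CO3²⁻] = 0.401 μmol/L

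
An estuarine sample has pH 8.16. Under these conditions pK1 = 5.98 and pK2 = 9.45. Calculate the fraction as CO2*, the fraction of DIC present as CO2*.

α₀ = 1 / (1 + K1/[H⁺] + K1K2/[H⁺]²) = 1 / (1 + 10^+2.18 + 10^+0.89)
   = 1 / (1 + 151.36 + 7.7625) = 1/160.12 = 0.006245

α₀ = 0.00625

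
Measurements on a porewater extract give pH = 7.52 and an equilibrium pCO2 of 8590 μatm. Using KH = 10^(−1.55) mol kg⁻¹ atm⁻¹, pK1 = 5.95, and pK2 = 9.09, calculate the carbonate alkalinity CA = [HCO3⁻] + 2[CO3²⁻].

CA = 9.48 mmol/kg

[CO2*] = KH · pCO2 = 10^(−1.55) × 8590×10^-6 = 2.421×10^-4 mol/kg
α₀ = 1/(1 + K1/[H⁺] + K1K2/[H⁺]²) = 1/(1 + 10^+1.57 + 10^+0.00) = 0.02554
DIC = [CO2*]/α₀ = 2.421×10^-4 / 0.02554 = 9.479 mmol/kg
CA = (α₁ + 2α₂)·DIC = (0.9489 + 2×0.02554) × 9.479 = 9.48 mmol/kg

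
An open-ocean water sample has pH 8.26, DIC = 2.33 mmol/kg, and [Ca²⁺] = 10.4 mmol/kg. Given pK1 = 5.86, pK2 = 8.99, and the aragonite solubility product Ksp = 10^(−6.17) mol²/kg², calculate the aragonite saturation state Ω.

Ω = 5.61

α₂ = 1 / (1 + [H⁺]/K2 + [H⁺]²/(K1K2)) = 1 / (1 + 10^+0.73 + 10^-1.67)
   = 1 / (1 + 5.3703 + 0.021380) = 1/6.3917 = 0.1565
[CO3²⁻] = α₂ × DIC = 0.1565 × 2.33 = 0.3645 mmol/kg
Ksp = 10^(−6.17) = 6.761×10^-7
Ω = [Ca²⁺][CO3²⁻]/Ksp = (10.4×10^-3)(3.645×10^-4) / 6.761×10^-7 = 5.61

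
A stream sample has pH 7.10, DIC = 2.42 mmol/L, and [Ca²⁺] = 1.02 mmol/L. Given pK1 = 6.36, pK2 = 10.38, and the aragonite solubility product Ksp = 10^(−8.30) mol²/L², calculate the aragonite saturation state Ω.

Ω = 0.219

α₂ = 1 / (1 + [H⁺]/K2 + [H⁺]²/(K1K2)) = 1 / (1 + 10^+3.28 + 10^+2.54)
   = 1 / (1 + 1905.5 + 346.74) = 1/2253.2 = 0.0004438
[CO3²⁻] = α₂ × DIC = 0.0004438 × 2.42 = 0.001074 mmol/L = 1.074 μmol/L
Ksp = 10^(−8.30) = 5.012×10^-9
Ω = [Ca²⁺][CO3²⁻]/Ksp = (1.02×10^-3)(1.074×10^-6) / 5.012×10^-9 = 0.219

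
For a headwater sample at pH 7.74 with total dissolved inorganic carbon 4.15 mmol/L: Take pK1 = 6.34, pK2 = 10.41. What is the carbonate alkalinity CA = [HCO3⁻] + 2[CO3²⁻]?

CA = 4.00 mmol/L

CA = [HCO3⁻] + 2[CO3²⁻] = (α₁ + 2α₂)·DIC
At pH 7.74: [H⁺]/K1 = 10^-1.40 = 0.039811, K2/[H⁺] = 10^-2.67 = 0.0021380
α₁ = 1/(1 + 0.039811 + 0.0021380) = 1/1.0419 = 0.9597; α₂ = α₁·K2/[H⁺] = 0.002052
α₁ + 2α₂ = 0.9638
CA = 0.9638 × 4.15 = 4.00 mmol/L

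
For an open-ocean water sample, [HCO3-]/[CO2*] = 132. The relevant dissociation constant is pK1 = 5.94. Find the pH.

From K1 = [H⁺][HCO3-]/[CO2*]:  pH = pK1 + log₁₀([HCO3-]/[CO2*])
log₁₀(132) = +2.121
pH = 5.94 + (+2.121) = 8.06

pH = 8.06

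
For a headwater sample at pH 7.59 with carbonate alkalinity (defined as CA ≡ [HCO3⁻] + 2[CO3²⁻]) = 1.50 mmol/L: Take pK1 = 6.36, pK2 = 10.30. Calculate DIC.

DIC = 1.59 mmol/L

CA = [HCO3⁻] + 2[CO3²⁻] = (α₁ + 2α₂)·DIC
At pH 7.59: [H⁺]/K1 = 10^-1.23 = 0.058884, K2/[H⁺] = 10^-2.71 = 0.0019498
α₁ = 1/(1 + 0.058884 + 0.0019498) = 1/1.0608 = 0.9427; α₂ = α₁·K2/[H⁺] = 0.001838
α₁ + 2α₂ = 0.9463
DIC = CA / (α₁ + 2α₂) = 1.50 / 0.9463 = 1.59 mmol/L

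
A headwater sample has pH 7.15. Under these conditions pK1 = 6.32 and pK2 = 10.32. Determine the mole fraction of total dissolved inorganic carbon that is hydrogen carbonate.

α₁ = 0.871

α₁ = 1 / (1 + [H⁺]/K1 + K2/[H⁺]) = 1 / (1 + 10^-0.83 + 10^-3.17)
   = 1 / (1 + 0.14791 + 0.00067608) = 1/1.1486 = 0.8706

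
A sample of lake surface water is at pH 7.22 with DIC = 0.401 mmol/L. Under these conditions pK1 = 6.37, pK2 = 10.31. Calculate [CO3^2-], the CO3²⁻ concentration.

α₂ = 1 / (1 + [H⁺]/K2 + [H⁺]²/(K1K2)) = 1 / (1 + 10^+3.09 + 10^+2.24)
   = 1 / (1 + 1230.3 + 173.78) = 1/1405.0 = 0.0007117
[CO3²⁻] = α₂ × DIC = 0.0007117 × 0.401 = 0.000285 mmol/L = 0.285 μmol/L

[CO3²⁻] = 0.285 μmol/L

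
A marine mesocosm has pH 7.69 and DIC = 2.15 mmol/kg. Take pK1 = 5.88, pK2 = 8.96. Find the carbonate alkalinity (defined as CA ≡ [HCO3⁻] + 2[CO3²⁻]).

CA = [HCO3⁻] + 2[CO3²⁻] = (α₁ + 2α₂)·DIC
At pH 7.69: [H⁺]/K1 = 10^-1.81 = 0.015488, K2/[H⁺] = 10^-1.27 = 0.053703
α₁ = 1/(1 + 0.015488 + 0.053703) = 1/1.0692 = 0.9353; α₂ = α₁·K2/[H⁺] = 0.05023
α₁ + 2α₂ = 1.0357
CA = 1.0357 × 2.15 = 2.23 mmol/kg

CA = 2.23 mmol/kg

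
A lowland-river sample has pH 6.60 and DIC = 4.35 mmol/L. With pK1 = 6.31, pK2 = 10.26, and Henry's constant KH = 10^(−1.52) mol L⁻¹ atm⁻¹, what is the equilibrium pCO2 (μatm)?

pCO2 = 4.88×10^4 μatm

α₀ = 1 / (1 + K1/[H⁺] + K1K2/[H⁺]²) = 1 / (1 + 10^+0.29 + 10^-3.37)
   = 1 / (1 + 1.9498 + 0.00042658) = 1/2.9503 = 0.3390
[CO2*] = α₀ × DIC = 0.3390 × 4.35 = 1.474 mmol/L
pCO2 = [CO2*]/KH = 1.474×10^-3 / 3.020×10^-2 = 4.88×10^4 μatm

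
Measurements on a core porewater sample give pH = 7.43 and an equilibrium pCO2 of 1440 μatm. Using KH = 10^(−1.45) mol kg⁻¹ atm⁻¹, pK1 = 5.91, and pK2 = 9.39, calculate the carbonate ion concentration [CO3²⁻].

[CO3²⁻] = 18.6 μmol/kg

[CO2*] = KH · pCO2 = 10^(−1.45) × 1440×10^-6 = 5.109×10^-5 mol/kg
α₀ = 1/(1 + K1/[H⁺] + K1K2/[H⁺]²) = 1/(1 + 10^+1.52 + 10^-0.44) = 0.02901
DIC = [CO2*]/α₀ = 5.109×10^-5 / 0.02901 = 1.761 mmol/kg
[CO3²⁻] = α₂·DIC; α₂ = 0.01053, so [CO3²⁻] = 0.01053 × 1.761 = 0.0186 mmol/kg = 18.6 μmol/kg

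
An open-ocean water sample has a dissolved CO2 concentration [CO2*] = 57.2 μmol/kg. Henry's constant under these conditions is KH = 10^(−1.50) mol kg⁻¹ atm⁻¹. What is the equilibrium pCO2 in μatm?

KH = 10^(−1.50) = 3.162×10^-2 mol kg⁻¹ atm⁻¹
pCO2 = [CO2*]/KH = 57.2×10^-6 / 3.162×10^-2 = 1.81×10^-3 atm = 1810 μatm

pCO2 = 1810 μatm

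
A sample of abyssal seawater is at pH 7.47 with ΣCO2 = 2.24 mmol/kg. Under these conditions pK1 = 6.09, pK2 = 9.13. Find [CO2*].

α₀ = 1 / (1 + K1/[H⁺] + K1K2/[H⁺]²) = 1 / (1 + 10^+1.38 + 10^-0.28)
   = 1 / (1 + 23.988 + 0.52481) = 1/25.513 = 0.03920
[CO2*] = α₀ × DIC = 0.03920 × 2.24 = 0.0878 mmol/kg

[CO2*] = 0.0878 mmol/kg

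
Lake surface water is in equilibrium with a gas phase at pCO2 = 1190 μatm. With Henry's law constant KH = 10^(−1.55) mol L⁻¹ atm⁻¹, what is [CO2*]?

[CO2*] = 33.5 μmol/L

KH = 10^(−1.55) = 2.818×10^-2 mol L⁻¹ atm⁻¹
[CO2*] = KH · pCO2 = 2.818×10^-2 × 1190×10^-6 atm = 3.35×10^-5 mol/L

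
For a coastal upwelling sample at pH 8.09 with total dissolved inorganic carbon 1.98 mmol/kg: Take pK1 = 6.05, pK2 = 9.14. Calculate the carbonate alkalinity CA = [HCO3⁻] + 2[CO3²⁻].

CA = 2.12 mmol/kg

CA = [HCO3⁻] + 2[CO3²⁻] = (α₁ + 2α₂)·DIC
At pH 8.09: [H⁺]/K1 = 10^-2.04 = 0.0091201, K2/[H⁺] = 10^-1.05 = 0.089125
α₁ = 1/(1 + 0.0091201 + 0.089125) = 1/1.0982 = 0.9105; α₂ = α₁·K2/[H⁺] = 0.08115
α₁ + 2α₂ = 1.0728
CA = 1.0728 × 1.98 = 2.12 mmol/kg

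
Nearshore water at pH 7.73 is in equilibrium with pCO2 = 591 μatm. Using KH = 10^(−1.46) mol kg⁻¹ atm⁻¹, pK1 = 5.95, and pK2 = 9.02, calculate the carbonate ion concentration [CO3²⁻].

[CO2*] = KH · pCO2 = 10^(−1.46) × 591×10^-6 = 2.049×10^-5 mol/kg
α₀ = 1/(1 + K1/[H⁺] + K1K2/[H⁺]²) = 1/(1 + 10^+1.78 + 10^+0.49) = 0.01554
DIC = [CO2*]/α₀ = 2.049×10^-5 / 0.01554 = 1.319 mmol/kg
[CO3²⁻] = α₂·DIC; α₂ = 0.04803, so [CO3²⁻] = 0.04803 × 1.319 = 0.0633 mmol/kg

[CO3²⁻] = 0.0633 mmol/kg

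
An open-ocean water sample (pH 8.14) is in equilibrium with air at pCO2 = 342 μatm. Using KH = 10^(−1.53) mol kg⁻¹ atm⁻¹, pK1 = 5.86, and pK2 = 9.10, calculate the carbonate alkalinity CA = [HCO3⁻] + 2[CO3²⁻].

[CO2*] = KH · pCO2 = 10^(−1.53) × 342×10^-6 = 1.009×10^-5 mol/kg
α₀ = 1/(1 + K1/[H⁺] + K1K2/[H⁺]²) = 1/(1 + 10^+2.28 + 10^+1.32) = 0.004707
DIC = [CO2*]/α₀ = 1.009×10^-5 / 0.004707 = 2.144 mmol/kg
CA = (α₁ + 2α₂)·DIC = (0.8969 + 2×0.09835) × 2.144 = 2.34 mmol/kg

CA = 2.34 mmol/kg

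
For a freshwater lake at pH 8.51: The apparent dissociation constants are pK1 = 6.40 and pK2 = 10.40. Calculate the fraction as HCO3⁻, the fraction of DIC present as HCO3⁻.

α₁ = 0.980

α₁ = 1 / (1 + [H⁺]/K1 + K2/[H⁺]) = 1 / (1 + 10^-2.11 + 10^-1.89)
   = 1 / (1 + 0.0077625 + 0.012882) = 1/1.0206 = 0.9798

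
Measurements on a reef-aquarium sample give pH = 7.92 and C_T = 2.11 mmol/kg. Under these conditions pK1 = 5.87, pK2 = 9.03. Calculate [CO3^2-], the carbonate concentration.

α₂ = 1 / (1 + [H⁺]/K2 + [H⁺]²/(K1K2)) = 1 / (1 + 10^+1.11 + 10^-0.94)
   = 1 / (1 + 12.882 + 0.11482) = 1/13.997 = 0.07144
[CO3²⁻] = α₂ × DIC = 0.07144 × 2.11 = 0.151 mmol/kg

[CO3²⁻] = 0.151 mmol/kg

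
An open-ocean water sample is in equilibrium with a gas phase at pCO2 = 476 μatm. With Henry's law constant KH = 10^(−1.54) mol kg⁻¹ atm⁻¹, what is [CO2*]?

[CO2*] = 13.7 μmol/kg

KH = 10^(−1.54) = 2.884×10^-2 mol kg⁻¹ atm⁻¹
[CO2*] = KH · pCO2 = 2.884×10^-2 × 476×10^-6 atm = 1.37×10^-5 mol/kg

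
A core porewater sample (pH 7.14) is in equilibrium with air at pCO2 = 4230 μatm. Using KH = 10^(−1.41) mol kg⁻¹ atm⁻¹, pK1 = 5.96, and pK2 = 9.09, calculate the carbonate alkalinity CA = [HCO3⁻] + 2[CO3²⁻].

CA = 2.55 mmol/kg

[CO2*] = KH · pCO2 = 10^(−1.41) × 4230×10^-6 = 1.646×10^-4 mol/kg
α₀ = 1/(1 + K1/[H⁺] + K1K2/[H⁺]²) = 1/(1 + 10^+1.18 + 10^-0.77) = 0.06133
DIC = [CO2*]/α₀ = 1.646×10^-4 / 0.06133 = 2.683 mmol/kg
CA = (α₁ + 2α₂)·DIC = (0.9283 + 2×0.01042) × 2.683 = 2.55 mmol/kg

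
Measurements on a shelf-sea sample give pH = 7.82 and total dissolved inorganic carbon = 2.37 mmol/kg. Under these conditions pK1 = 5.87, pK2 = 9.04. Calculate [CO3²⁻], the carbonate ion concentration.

α₂ = 1 / (1 + [H⁺]/K2 + [H⁺]²/(K1K2)) = 1 / (1 + 10^+1.22 + 10^-0.73)
   = 1 / (1 + 16.596 + 0.18621) = 1/17.782 = 0.05624
[CO3²⁻] = α₂ × DIC = 0.05624 × 2.37 = 0.133 mmol/kg

[CO3²⁻] = 0.133 mmol/kg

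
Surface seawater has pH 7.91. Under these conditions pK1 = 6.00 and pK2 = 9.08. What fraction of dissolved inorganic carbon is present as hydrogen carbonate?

α₁ = 0.926

α₁ = 1 / (1 + [H⁺]/K1 + K2/[H⁺]) = 1 / (1 + 10^-1.91 + 10^-1.17)
   = 1 / (1 + 0.012303 + 0.067608) = 1/1.0799 = 0.9260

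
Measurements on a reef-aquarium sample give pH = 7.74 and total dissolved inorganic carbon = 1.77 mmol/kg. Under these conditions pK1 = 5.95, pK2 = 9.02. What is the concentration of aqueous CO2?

α₀ = 1 / (1 + K1/[H⁺] + K1K2/[H⁺]²) = 1 / (1 + 10^+1.79 + 10^+0.51)
   = 1 / (1 + 61.660 + 3.2359) = 1/65.895 = 0.01518
[CO2*] = α₀ × DIC = 0.01518 × 1.77 = 0.0269 mmol/kg

[CO2*] = 0.0269 mmol/kg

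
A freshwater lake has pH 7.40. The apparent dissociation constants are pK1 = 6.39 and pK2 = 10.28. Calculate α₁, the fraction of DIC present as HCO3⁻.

α₁ = 1 / (1 + [H⁺]/K1 + K2/[H⁺]) = 1 / (1 + 10^-1.01 + 10^-2.88)
   = 1 / (1 + 0.097724 + 0.0013183) = 1/1.0990 = 0.9099

α₁ = 0.910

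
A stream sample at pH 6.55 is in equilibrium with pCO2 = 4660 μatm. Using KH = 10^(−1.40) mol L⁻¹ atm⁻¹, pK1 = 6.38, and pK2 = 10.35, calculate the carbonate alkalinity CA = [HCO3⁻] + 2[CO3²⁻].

CA = 0.274 mmol/L

[CO2*] = KH · pCO2 = 10^(−1.40) × 4660×10^-6 = 1.855×10^-4 mol/L
α₀ = 1/(1 + K1/[H⁺] + K1K2/[H⁺]²) = 1/(1 + 10^+0.17 + 10^-3.63) = 0.4033
DIC = [CO2*]/α₀ = 1.855×10^-4 / 0.4033 = 0.4600 mmol/L
CA = (α₁ + 2α₂)·DIC = (0.5966 + 2×9.455×10^-5) × 0.4600 = 0.274 mmol/L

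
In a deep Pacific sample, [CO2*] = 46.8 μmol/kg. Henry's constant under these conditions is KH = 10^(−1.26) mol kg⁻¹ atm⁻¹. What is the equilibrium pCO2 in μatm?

KH = 10^(−1.26) = 5.495×10^-2 mol kg⁻¹ atm⁻¹
pCO2 = [CO2*]/KH = 46.8×10^-6 / 5.495×10^-2 = 8.52×10^-4 atm = 852 μatm

pCO2 = 852 μatm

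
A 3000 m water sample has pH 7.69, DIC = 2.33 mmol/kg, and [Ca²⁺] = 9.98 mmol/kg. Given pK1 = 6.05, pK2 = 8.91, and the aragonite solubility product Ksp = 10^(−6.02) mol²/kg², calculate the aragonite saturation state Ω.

Ω = 1.35

α₂ = 1 / (1 + [H⁺]/K2 + [H⁺]²/(K1K2)) = 1 / (1 + 10^+1.22 + 10^-0.42)
   = 1 / (1 + 16.596 + 0.38019) = 1/17.976 = 0.05563
[CO3²⁻] = α₂ × DIC = 0.05563 × 2.33 = 0.1296 mmol/kg
Ksp = 10^(−6.02) = 9.550×10^-7
Ω = [Ca²⁺][CO3²⁻]/Ksp = (9.98×10^-3)(1.296×10^-4) / 9.550×10^-7 = 1.35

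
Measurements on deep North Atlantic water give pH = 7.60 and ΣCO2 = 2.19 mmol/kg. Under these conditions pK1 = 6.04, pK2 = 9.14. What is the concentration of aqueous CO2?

α₀ = 1 / (1 + K1/[H⁺] + K1K2/[H⁺]²) = 1 / (1 + 10^+1.56 + 10^+0.02)
   = 1 / (1 + 36.308 + 1.0471) = 1/38.355 = 0.02607
[CO2*] = α₀ × DIC = 0.02607 × 2.19 = 0.0571 mmol/kg

[CO2*] = 0.0571 mmol/kg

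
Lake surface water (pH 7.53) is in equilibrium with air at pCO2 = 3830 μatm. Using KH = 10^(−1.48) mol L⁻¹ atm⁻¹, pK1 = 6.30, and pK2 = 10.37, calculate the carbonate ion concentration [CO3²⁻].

[CO3²⁻] = 3.11 μmol/L

[CO2*] = KH · pCO2 = 10^(−1.48) × 3830×10^-6 = 1.268×10^-4 mol/L
α₀ = 1/(1 + K1/[H⁺] + K1K2/[H⁺]²) = 1/(1 + 10^+1.23 + 10^-1.61) = 0.05553
DIC = [CO2*]/α₀ = 1.268×10^-4 / 0.05553 = 2.284 mmol/L
[CO3²⁻] = α₂·DIC; α₂ = 0.001363, so [CO3²⁻] = 0.001363 × 2.284 = 0.00311 mmol/L = 3.11 μmol/L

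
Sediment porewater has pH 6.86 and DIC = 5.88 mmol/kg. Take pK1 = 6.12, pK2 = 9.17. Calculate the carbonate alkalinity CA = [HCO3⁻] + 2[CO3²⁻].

CA = [HCO3⁻] + 2[CO3²⁻] = (α₁ + 2α₂)·DIC
At pH 6.86: [H⁺]/K1 = 10^-0.74 = 0.18197, K2/[H⁺] = 10^-2.31 = 0.0048978
α₁ = 1/(1 + 0.18197 + 0.0048978) = 1/1.1869 = 0.8426; α₂ = α₁·K2/[H⁺] = 0.004127
α₁ + 2α₂ = 0.8508
CA = 0.8508 × 5.88 = 5.00 mmol/kg

CA = 5.00 mmol/kg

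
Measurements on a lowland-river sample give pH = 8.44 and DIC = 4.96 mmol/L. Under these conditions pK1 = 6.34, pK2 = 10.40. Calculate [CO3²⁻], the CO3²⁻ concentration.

α₂ = 1 / (1 + [H⁺]/K2 + [H⁺]²/(K1K2)) = 1 / (1 + 10^+1.96 + 10^-0.14)
   = 1 / (1 + 91.201 + 0.72444) = 1/92.926 = 0.01076
[CO3²⁻] = α₂ × DIC = 0.01076 × 4.96 = 0.0534 mmol/L

[CO3²⁻] = 0.0534 mmol/L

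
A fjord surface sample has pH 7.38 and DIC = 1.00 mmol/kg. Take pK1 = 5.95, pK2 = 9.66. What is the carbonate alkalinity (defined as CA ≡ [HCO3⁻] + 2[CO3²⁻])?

CA = [HCO3⁻] + 2[CO3²⁻] = (α₁ + 2α₂)·DIC
At pH 7.38: [H⁺]/K1 = 10^-1.43 = 0.037154, K2/[H⁺] = 10^-2.28 = 0.0052481
α₁ = 1/(1 + 0.037154 + 0.0052481) = 1/1.0424 = 0.9593; α₂ = α₁·K2/[H⁺] = 0.005035
α₁ + 2α₂ = 0.9694
CA = 0.9694 × 1.00 = 0.969 mmol/kg

CA = 0.969 mmol/kg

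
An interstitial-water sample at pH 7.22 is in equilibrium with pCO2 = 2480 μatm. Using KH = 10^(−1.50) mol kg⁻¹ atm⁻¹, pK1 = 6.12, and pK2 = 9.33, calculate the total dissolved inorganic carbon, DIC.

[CO2*] = KH · pCO2 = 10^(−1.50) × 2480×10^-6 = 7.842×10^-5 mol/kg
α₀ = 1/(1 + K1/[H⁺] + K1K2/[H⁺]²) = 1/(1 + 10^+1.10 + 10^-1.01) = 0.07306
DIC = [CO2*]/α₀ = 7.842×10^-5 / 0.07306 = 1.07 mmol/kg

DIC = 1.07 mmol/kg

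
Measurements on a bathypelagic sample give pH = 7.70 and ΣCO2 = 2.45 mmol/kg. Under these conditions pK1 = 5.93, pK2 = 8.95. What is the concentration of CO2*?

[CO2*] = 0.0388 mmol/kg

α₀ = 1 / (1 + K1/[H⁺] + K1K2/[H⁺]²) = 1 / (1 + 10^+1.77 + 10^+0.52)
   = 1 / (1 + 58.884 + 3.3113) = 1/63.196 = 0.01582
[CO2*] = α₀ × DIC = 0.01582 × 2.45 = 0.0388 mmol/kg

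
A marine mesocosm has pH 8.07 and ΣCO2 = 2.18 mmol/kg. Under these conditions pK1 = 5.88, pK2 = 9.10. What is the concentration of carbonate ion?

[CO3²⁻] = 0.185 mmol/kg

α₂ = 1 / (1 + [H⁺]/K2 + [H⁺]²/(K1K2)) = 1 / (1 + 10^+1.03 + 10^-1.16)
   = 1 / (1 + 10.715 + 0.069183) = 1/11.784 = 0.08486
[CO3²⁻] = α₂ × DIC = 0.08486 × 2.18 = 0.185 mmol/kg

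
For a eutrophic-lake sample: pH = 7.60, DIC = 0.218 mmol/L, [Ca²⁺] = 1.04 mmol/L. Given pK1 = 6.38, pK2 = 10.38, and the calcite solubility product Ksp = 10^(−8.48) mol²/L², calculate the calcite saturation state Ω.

Ω = 0.107

α₂ = 1 / (1 + [H⁺]/K2 + [H⁺]²/(K1K2)) = 1 / (1 + 10^+2.78 + 10^+1.56)
   = 1 / (1 + 602.56 + 36.308) = 1/639.87 = 0.001563
[CO3²⁻] = α₂ × DIC = 0.001563 × 0.218 = 0.0003407 mmol/L = 0.3407 μmol/L
Ksp = 10^(−8.48) = 3.311×10^-9
Ω = [Ca²⁺][CO3²⁻]/Ksp = (1.04×10^-3)(3.407×10^-7) / 3.311×10^-9 = 0.107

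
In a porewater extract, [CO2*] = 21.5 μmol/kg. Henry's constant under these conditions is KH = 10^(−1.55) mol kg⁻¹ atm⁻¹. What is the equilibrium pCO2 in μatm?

KH = 10^(−1.55) = 2.818×10^-2 mol kg⁻¹ atm⁻¹
pCO2 = [CO2*]/KH = 21.5×10^-6 / 2.818×10^-2 = 7.63×10^-4 atm = 763 μatm

pCO2 = 763 μatm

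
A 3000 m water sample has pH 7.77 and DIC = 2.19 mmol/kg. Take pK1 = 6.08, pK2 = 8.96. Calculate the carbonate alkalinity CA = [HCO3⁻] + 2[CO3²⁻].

CA = 2.28 mmol/kg

CA = [HCO3⁻] + 2[CO3²⁻] = (α₁ + 2α₂)·DIC
At pH 7.77: [H⁺]/K1 = 10^-1.69 = 0.020417, K2/[H⁺] = 10^-1.19 = 0.064565
α₁ = 1/(1 + 0.020417 + 0.064565) = 1/1.0850 = 0.9217; α₂ = α₁·K2/[H⁺] = 0.05951
α₁ + 2α₂ = 1.0407
CA = 1.0407 × 2.19 = 2.28 mmol/kg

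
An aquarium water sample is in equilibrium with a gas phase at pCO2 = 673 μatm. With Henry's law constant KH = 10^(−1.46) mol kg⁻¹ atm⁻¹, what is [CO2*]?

[CO2*] = 23.3 μmol/kg

KH = 10^(−1.46) = 3.467×10^-2 mol kg⁻¹ atm⁻¹
[CO2*] = KH · pCO2 = 3.467×10^-2 × 673×10^-6 atm = 2.33×10^-5 mol/kg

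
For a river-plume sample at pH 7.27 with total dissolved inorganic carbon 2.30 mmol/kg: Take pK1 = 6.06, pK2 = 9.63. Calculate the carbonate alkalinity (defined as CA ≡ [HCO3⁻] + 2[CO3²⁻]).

CA = [HCO3⁻] + 2[CO3²⁻] = (α₁ + 2α₂)·DIC
At pH 7.27: [H⁺]/K1 = 10^-1.21 = 0.061660, K2/[H⁺] = 10^-2.36 = 0.0043652
α₁ = 1/(1 + 0.061660 + 0.0043652) = 1/1.0660 = 0.9381; α₂ = α₁·K2/[H⁺] = 0.004095
α₁ + 2α₂ = 0.9463
CA = 0.9463 × 2.30 = 2.18 mmol/kg

CA = 2.18 mmol/kg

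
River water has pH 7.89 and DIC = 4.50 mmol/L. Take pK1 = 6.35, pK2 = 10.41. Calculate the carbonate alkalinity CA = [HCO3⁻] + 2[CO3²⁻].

CA = 4.39 mmol/L

CA = [HCO3⁻] + 2[CO3²⁻] = (α₁ + 2α₂)·DIC
At pH 7.89: [H⁺]/K1 = 10^-1.54 = 0.028840, K2/[H⁺] = 10^-2.52 = 0.0030200
α₁ = 1/(1 + 0.028840 + 0.0030200) = 1/1.0319 = 0.9691; α₂ = α₁·K2/[H⁺] = 0.002927
α₁ + 2α₂ = 0.9750
CA = 0.9750 × 4.50 = 4.39 mmol/L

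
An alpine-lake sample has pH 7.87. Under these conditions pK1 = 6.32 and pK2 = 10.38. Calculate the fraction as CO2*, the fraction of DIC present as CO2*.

α₀ = 1 / (1 + K1/[H⁺] + K1K2/[H⁺]²) = 1 / (1 + 10^+1.55 + 10^-0.96)
   = 1 / (1 + 35.481 + 0.10965) = 1/36.591 = 0.02733

α₀ = 0.0273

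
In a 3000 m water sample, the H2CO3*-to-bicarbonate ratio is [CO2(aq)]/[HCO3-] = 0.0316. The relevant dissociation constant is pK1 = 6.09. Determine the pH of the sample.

From K1 = [H⁺][HCO3-]/[CO2(aq)]:  pH = pK1 − log₁₀([CO2(aq)]/[HCO3-])
log₁₀(0.0316) = -1.500
pH = 6.09 − (-1.500) = 7.59

pH = 7.59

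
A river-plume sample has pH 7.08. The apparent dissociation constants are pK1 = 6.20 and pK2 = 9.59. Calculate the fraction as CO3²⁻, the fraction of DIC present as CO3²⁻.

α₂ = 1 / (1 + [H⁺]/K2 + [H⁺]²/(K1K2)) = 1 / (1 + 10^+2.51 + 10^+1.63)
   = 1 / (1 + 323.59 + 42.658) = 1/367.25 = 0.002723

α₂ = 0.00272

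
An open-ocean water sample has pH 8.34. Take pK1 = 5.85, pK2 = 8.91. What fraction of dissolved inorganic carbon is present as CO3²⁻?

α₂ = 0.212

α₂ = 1 / (1 + [H⁺]/K2 + [H⁺]²/(K1K2)) = 1 / (1 + 10^+0.57 + 10^-1.92)
   = 1 / (1 + 3.7154 + 0.012023) = 1/4.7274 = 0.2115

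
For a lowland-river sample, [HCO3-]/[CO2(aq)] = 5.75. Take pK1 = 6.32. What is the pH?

From K1 = [H⁺][HCO3-]/[CO2(aq)]:  pH = pK1 + log₁₀([HCO3-]/[CO2(aq)])
log₁₀(5.75) = +0.760
pH = 6.32 + (+0.760) = 7.08

pH = 7.08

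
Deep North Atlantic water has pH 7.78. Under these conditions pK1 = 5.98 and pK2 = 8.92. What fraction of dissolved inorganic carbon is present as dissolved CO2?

α₀ = 1 / (1 + K1/[H⁺] + K1K2/[H⁺]²) = 1 / (1 + 10^+1.80 + 10^+0.66)
   = 1 / (1 + 63.096 + 4.5709) = 1/68.667 = 0.01456

α₀ = 0.0146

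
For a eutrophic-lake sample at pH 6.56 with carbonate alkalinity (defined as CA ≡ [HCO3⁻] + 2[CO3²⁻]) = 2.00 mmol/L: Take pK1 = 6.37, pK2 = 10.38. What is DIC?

DIC = 3.29 mmol/L

CA = [HCO3⁻] + 2[CO3²⁻] = (α₁ + 2α₂)·DIC
At pH 6.56: [H⁺]/K1 = 10^-0.19 = 0.64565, K2/[H⁺] = 10^-3.82 = 0.00015136
α₁ = 1/(1 + 0.64565 + 0.00015136) = 1/1.6458 = 0.6076; α₂ = α₁·K2/[H⁺] = 9.196×10^-5
α₁ + 2α₂ = 0.6078
DIC = CA / (α₁ + 2α₂) = 2.00 / 0.6078 = 3.29 mmol/L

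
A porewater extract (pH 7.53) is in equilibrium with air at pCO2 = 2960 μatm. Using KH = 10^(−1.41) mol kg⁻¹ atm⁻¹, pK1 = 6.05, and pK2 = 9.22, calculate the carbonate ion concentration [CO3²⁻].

[CO2*] = KH · pCO2 = 10^(−1.41) × 2960×10^-6 = 1.152×10^-4 mol/kg
α₀ = 1/(1 + K1/[H⁺] + K1K2/[H⁺]²) = 1/(1 + 10^+1.48 + 10^-0.21) = 0.03143
DIC = [CO2*]/α₀ = 1.152×10^-4 / 0.03143 = 3.664 mmol/kg
[CO3²⁻] = α₂·DIC; α₂ = 0.01938, so [CO3²⁻] = 0.01938 × 3.664 = 0.0710 mmol/kg

[CO3²⁻] = 0.0710 mmol/kg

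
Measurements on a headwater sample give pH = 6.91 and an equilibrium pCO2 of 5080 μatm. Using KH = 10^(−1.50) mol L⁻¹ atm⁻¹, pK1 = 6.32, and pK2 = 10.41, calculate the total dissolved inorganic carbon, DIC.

[CO2*] = KH · pCO2 = 10^(−1.50) × 5080×10^-6 = 1.606×10^-4 mol/L
α₀ = 1/(1 + K1/[H⁺] + K1K2/[H⁺]²) = 1/(1 + 10^+0.59 + 10^-2.91) = 0.2044
DIC = [CO2*]/α₀ = 1.606×10^-4 / 0.2044 = 0.786 mmol/L

DIC = 0.786 mmol/L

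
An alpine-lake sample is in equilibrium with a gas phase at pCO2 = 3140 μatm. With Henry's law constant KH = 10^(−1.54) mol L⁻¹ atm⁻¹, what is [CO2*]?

KH = 10^(−1.54) = 2.884×10^-2 mol L⁻¹ atm⁻¹
[CO2*] = KH · pCO2 = 2.884×10^-2 × 3140×10^-6 atm = 9.06×10^-5 mol/L

[CO2*] = 90.6 μmol/L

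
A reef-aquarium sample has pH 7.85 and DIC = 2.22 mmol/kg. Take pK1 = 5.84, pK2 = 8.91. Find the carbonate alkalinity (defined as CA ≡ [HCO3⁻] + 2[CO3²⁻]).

CA = 2.38 mmol/kg

CA = [HCO3⁻] + 2[CO3²⁻] = (α₁ + 2α₂)·DIC
At pH 7.85: [H⁺]/K1 = 10^-2.01 = 0.0097724, K2/[H⁺] = 10^-1.06 = 0.087096
α₁ = 1/(1 + 0.0097724 + 0.087096) = 1/1.0969 = 0.9117; α₂ = α₁·K2/[H⁺] = 0.07940
α₁ + 2α₂ = 1.0705
CA = 1.0705 × 2.22 = 2.38 mmol/kg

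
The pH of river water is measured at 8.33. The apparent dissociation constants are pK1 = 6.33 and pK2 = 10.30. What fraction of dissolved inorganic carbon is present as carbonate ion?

α₂ = 0.0105

α₂ = 1 / (1 + [H⁺]/K2 + [H⁺]²/(K1K2)) = 1 / (1 + 10^+1.97 + 10^-0.03)
   = 1 / (1 + 93.325 + 0.93325) = 1/95.259 = 0.01050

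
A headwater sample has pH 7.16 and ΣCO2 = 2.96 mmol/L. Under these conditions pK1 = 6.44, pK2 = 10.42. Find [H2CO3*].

α₀ = 1 / (1 + K1/[H⁺] + K1K2/[H⁺]²) = 1 / (1 + 10^+0.72 + 10^-2.54)
   = 1 / (1 + 5.2481 + 0.0028840) = 1/6.2510 = 0.1600
[CO2*] = α₀ × DIC = 0.1600 × 2.96 = 0.474 mmol/L

[CO2*] = 0.474 mmol/L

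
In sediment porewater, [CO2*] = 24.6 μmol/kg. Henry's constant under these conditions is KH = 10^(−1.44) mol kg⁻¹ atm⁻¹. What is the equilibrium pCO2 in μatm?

KH = 10^(−1.44) = 3.631×10^-2 mol kg⁻¹ atm⁻¹
pCO2 = [CO2*]/KH = 24.6×10^-6 / 3.631×10^-2 = 6.78×10^-4 atm = 678 μatm

pCO2 = 678 μatm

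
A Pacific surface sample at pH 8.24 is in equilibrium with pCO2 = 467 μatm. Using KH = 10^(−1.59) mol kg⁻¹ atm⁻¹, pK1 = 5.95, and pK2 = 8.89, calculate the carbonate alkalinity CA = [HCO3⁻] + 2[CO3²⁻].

[CO2*] = KH · pCO2 = 10^(−1.59) × 467×10^-6 = 1.200×10^-5 mol/kg
α₀ = 1/(1 + K1/[H⁺] + K1K2/[H⁺]²) = 1/(1 + 10^+2.29 + 10^+1.64) = 0.004173
DIC = [CO2*]/α₀ = 1.200×10^-5 / 0.004173 = 2.877 mmol/kg
CA = (α₁ + 2α₂)·DIC = (0.8137 + 2×0.1822) × 2.877 = 3.39 mmol/kg

CA = 3.39 mmol/kg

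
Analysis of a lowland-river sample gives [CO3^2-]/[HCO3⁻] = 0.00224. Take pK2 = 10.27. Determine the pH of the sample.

pH = 7.62

From K2 = [H⁺][CO3^2-]/[HCO3⁻]:  pH = pK2 + log₁₀([CO3^2-]/[HCO3⁻])
log₁₀(0.00224) = -2.650
pH = 10.27 + (-2.650) = 7.62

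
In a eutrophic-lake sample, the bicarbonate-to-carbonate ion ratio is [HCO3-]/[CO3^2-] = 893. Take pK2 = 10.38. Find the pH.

pH = 7.43

From K2 = [H⁺][CO3^2-]/[HCO3-]:  pH = pK2 − log₁₀([HCO3-]/[CO3^2-])
log₁₀(893) = +2.951
pH = 10.38 − (+2.951) = 7.43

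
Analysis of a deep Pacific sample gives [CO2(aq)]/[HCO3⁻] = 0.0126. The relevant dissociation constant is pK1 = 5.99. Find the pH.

From K1 = [H⁺][HCO3⁻]/[CO2(aq)]:  pH = pK1 − log₁₀([CO2(aq)]/[HCO3⁻])
log₁₀(0.0126) = -1.900
pH = 5.99 − (-1.900) = 7.89

pH = 7.89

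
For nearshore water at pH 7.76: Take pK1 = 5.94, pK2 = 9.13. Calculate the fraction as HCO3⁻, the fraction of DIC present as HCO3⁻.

α₁ = 0.945

α₁ = 1 / (1 + [H⁺]/K1 + K2/[H⁺]) = 1 / (1 + 10^-1.82 + 10^-1.37)
   = 1 / (1 + 0.015136 + 0.042658) = 1/1.0578 = 0.9454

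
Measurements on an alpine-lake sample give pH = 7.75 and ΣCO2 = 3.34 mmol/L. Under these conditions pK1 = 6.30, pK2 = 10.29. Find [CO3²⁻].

[CO3²⁻] = 9.28 μmol/L

α₂ = 1 / (1 + [H⁺]/K2 + [H⁺]²/(K1K2)) = 1 / (1 + 10^+2.54 + 10^+1.09)
   = 1 / (1 + 346.74 + 12.303) = 1/360.04 = 0.002777
[CO3²⁻] = α₂ × DIC = 0.002777 × 3.34 = 0.00928 mmol/L = 9.28 μmol/L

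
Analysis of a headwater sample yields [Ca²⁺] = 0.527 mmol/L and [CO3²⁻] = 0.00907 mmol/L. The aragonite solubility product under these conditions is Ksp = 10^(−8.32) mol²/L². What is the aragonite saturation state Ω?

Ksp = 10^(−8.32) = 4.786×10^-9
Ω = [Ca²⁺][CO3²⁻]/Ksp = (0.527×10^-3)(0.00907×10^-3) / 4.786×10^-9 = 0.999

Ω = 0.999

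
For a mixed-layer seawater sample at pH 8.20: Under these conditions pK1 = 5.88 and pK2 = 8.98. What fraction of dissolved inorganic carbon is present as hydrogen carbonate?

α₁ = 0.854

α₁ = 1 / (1 + [H⁺]/K1 + K2/[H⁺]) = 1 / (1 + 10^-2.32 + 10^-0.78)
   = 1 / (1 + 0.0047863 + 0.16596) = 1/1.1707 = 0.8542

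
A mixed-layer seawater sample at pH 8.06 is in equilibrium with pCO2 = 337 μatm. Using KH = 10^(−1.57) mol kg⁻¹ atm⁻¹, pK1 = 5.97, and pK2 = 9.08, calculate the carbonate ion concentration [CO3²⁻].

[CO3²⁻] = 0.107 mmol/kg

[CO2*] = KH · pCO2 = 10^(−1.57) × 337×10^-6 = 9.070×10^-6 mol/kg
α₀ = 1/(1 + K1/[H⁺] + K1K2/[H⁺]²) = 1/(1 + 10^+2.09 + 10^+1.07) = 0.007365
DIC = [CO2*]/α₀ = 9.070×10^-6 / 0.007365 = 1.232 mmol/kg
[CO3²⁻] = α₂·DIC; α₂ = 0.08653, so [CO3²⁻] = 0.08653 × 1.232 = 0.107 mmol/kg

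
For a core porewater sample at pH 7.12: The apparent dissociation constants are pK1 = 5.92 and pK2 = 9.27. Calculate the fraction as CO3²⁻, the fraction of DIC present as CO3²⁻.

α₂ = 0.00662

α₂ = 1 / (1 + [H⁺]/K2 + [H⁺]²/(K1K2)) = 1 / (1 + 10^+2.15 + 10^+0.95)
   = 1 / (1 + 141.25 + 8.9125) = 1/151.17 = 0.006615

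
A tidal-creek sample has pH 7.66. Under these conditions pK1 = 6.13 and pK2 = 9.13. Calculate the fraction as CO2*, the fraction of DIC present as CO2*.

α₀ = 0.0278

α₀ = 1 / (1 + K1/[H⁺] + K1K2/[H⁺]²) = 1 / (1 + 10^+1.53 + 10^+0.06)
   = 1 / (1 + 33.884 + 1.1482) = 1/36.033 = 0.02775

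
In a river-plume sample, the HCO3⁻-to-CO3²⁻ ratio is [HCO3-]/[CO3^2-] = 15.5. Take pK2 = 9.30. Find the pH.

From K2 = [H⁺][CO3^2-]/[HCO3-]:  pH = pK2 − log₁₀([HCO3-]/[CO3^2-])
log₁₀(15.5) = +1.190
pH = 9.30 − (+1.190) = 8.11

pH = 8.11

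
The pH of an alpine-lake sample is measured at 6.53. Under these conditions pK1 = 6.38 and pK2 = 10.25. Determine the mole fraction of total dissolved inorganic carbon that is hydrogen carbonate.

α₁ = 1 / (1 + [H⁺]/K1 + K2/[H⁺]) = 1 / (1 + 10^-0.15 + 10^-3.72)
   = 1 / (1 + 0.70795 + 0.00019055) = 1/1.7081 = 0.5854

α₁ = 0.585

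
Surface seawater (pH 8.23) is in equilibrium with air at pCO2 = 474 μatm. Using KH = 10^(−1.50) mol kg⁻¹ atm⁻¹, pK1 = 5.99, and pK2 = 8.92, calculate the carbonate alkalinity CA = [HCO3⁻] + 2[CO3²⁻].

[CO2*] = KH · pCO2 = 10^(−1.50) × 474×10^-6 = 1.499×10^-5 mol/kg
α₀ = 1/(1 + K1/[H⁺] + K1K2/[H⁺]²) = 1/(1 + 10^+2.24 + 10^+1.55) = 0.004756
DIC = [CO2*]/α₀ = 1.499×10^-5 / 0.004756 = 3.152 mmol/kg
CA = (α₁ + 2α₂)·DIC = (0.8265 + 2×0.1687) × 3.152 = 3.67 mmol/kg

CA = 3.67 mmol/kg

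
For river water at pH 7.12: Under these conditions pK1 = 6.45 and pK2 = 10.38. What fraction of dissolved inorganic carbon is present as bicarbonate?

α₁ = 1 / (1 + [H⁺]/K1 + K2/[H⁺]) = 1 / (1 + 10^-0.67 + 10^-3.26)
   = 1 / (1 + 0.21380 + 0.00054954) = 1/1.2143 = 0.8235

α₁ = 0.823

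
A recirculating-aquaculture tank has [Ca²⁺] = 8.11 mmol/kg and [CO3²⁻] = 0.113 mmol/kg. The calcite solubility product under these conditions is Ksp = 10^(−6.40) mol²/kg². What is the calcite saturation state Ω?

Ksp = 10^(−6.40) = 3.981×10^-7
Ω = [Ca²⁺][CO3²⁻]/Ksp = (8.11×10^-3)(0.113×10^-3) / 3.981×10^-7 = 2.30

Ω = 2.30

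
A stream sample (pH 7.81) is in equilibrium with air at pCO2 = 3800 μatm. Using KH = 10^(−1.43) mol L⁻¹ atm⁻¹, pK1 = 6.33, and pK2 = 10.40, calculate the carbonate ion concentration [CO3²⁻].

[CO3²⁻] = 11.0 μmol/L

[CO2*] = KH · pCO2 = 10^(−1.43) × 3800×10^-6 = 1.412×10^-4 mol/L
α₀ = 1/(1 + K1/[H⁺] + K1K2/[H⁺]²) = 1/(1 + 10^+1.48 + 10^-1.11) = 0.03197
DIC = [CO2*]/α₀ = 1.412×10^-4 / 0.03197 = 4.416 mmol/L
[CO3²⁻] = α₂·DIC; α₂ = 0.002482, so [CO3²⁻] = 0.002482 × 4.416 = 0.0110 mmol/L = 11.0 μmol/L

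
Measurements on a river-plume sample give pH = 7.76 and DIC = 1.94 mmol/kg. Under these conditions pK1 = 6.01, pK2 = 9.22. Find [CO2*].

[CO2*] = 0.0328 mmol/kg

α₀ = 1 / (1 + K1/[H⁺] + K1K2/[H⁺]²) = 1 / (1 + 10^+1.75 + 10^+0.29)
   = 1 / (1 + 56.234 + 1.9498) = 1/59.184 = 0.01690
[CO2*] = α₀ × DIC = 0.01690 × 1.94 = 0.0328 mmol/kg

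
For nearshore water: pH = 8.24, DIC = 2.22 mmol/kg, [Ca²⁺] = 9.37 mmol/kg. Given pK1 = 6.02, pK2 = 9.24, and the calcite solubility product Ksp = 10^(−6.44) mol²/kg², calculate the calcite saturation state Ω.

Ω = 5.18

α₂ = 1 / (1 + [H⁺]/K2 + [H⁺]²/(K1K2)) = 1 / (1 + 10^+1.00 + 10^-1.22)
   = 1 / (1 + 10.000 + 0.060256) = 1/11.060 = 0.09041
[CO3²⁻] = α₂ × DIC = 0.09041 × 2.22 = 0.2007 mmol/kg
Ksp = 10^(−6.44) = 3.631×10^-7
Ω = [Ca²⁺][CO3²⁻]/Ksp = (9.37×10^-3)(2.007×10^-4) / 3.631×10^-7 = 5.18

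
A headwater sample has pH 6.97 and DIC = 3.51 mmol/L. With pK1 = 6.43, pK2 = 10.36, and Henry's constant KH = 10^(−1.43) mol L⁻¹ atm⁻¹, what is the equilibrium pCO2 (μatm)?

α₀ = 1 / (1 + K1/[H⁺] + K1K2/[H⁺]²) = 1 / (1 + 10^+0.54 + 10^-2.85)
   = 1 / (1 + 3.4674 + 0.0014125) = 1/4.4688 = 0.2238
[CO2*] = α₀ × DIC = 0.2238 × 3.51 = 0.7854 mmol/L
pCO2 = [CO2*]/KH = 7.854×10^-4 / 3.715×10^-2 = 2.11×10^4 μatm

pCO2 = 2.11×10^4 μatm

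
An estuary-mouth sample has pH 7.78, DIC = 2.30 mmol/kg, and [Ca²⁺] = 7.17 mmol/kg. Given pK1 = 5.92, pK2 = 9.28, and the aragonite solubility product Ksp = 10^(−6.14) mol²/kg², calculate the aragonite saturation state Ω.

α₂ = 1 / (1 + [H⁺]/K2 + [H⁺]²/(K1K2)) = 1 / (1 + 10^+1.50 + 10^-0.36)
   = 1 / (1 + 31.623 + 0.43652) = 1/33.059 = 0.03025
[CO3²⁻] = α₂ × DIC = 0.03025 × 2.30 = 0.06957 mmol/kg
Ksp = 10^(−6.14) = 7.244×10^-7
Ω = [Ca²⁺][CO3²⁻]/Ksp = (7.17×10^-3)(6.957×10^-5) / 7.244×10^-7 = 0.689

Ω = 0.689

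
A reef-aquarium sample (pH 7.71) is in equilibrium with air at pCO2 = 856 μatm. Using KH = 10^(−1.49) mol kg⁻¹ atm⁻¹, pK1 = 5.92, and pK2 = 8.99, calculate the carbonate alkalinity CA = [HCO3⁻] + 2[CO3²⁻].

[CO2*] = KH · pCO2 = 10^(−1.49) × 856×10^-6 = 2.770×10^-5 mol/kg
α₀ = 1/(1 + K1/[H⁺] + K1K2/[H⁺]²) = 1/(1 + 10^+1.79 + 10^+0.51) = 0.01518
DIC = [CO2*]/α₀ = 2.770×10^-5 / 0.01518 = 1.825 mmol/kg
CA = (α₁ + 2α₂)·DIC = (0.9357 + 2×0.04911) × 1.825 = 1.89 mmol/kg

CA = 1.89 mmol/kg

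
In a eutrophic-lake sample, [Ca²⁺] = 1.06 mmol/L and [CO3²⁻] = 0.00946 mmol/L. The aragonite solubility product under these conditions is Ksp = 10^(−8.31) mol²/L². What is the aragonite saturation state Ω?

Ω = 2.05

Ksp = 10^(−8.31) = 4.898×10^-9
Ω = [Ca²⁺][CO3²⁻]/Ksp = (1.06×10^-3)(0.00946×10^-3) / 4.898×10^-9 = 2.05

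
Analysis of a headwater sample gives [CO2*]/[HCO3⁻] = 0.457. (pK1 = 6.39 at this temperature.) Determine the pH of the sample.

pH = 6.73

From K1 = [H⁺][HCO3⁻]/[CO2*]:  pH = pK1 − log₁₀([CO2*]/[HCO3⁻])
log₁₀(0.457) = -0.340
pH = 6.39 − (-0.340) = 6.73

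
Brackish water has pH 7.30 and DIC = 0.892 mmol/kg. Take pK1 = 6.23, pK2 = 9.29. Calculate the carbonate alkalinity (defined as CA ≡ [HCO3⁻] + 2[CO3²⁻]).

CA = [HCO3⁻] + 2[CO3²⁻] = (α₁ + 2α₂)·DIC
At pH 7.30: [H⁺]/K1 = 10^-1.07 = 0.085114, K2/[H⁺] = 10^-1.99 = 0.010233
α₁ = 1/(1 + 0.085114 + 0.010233) = 1/1.0953 = 0.9130; α₂ = α₁·K2/[H⁺] = 0.009342
α₁ + 2α₂ = 0.9316
CA = 0.9316 × 0.892 = 0.831 mmol/kg

CA = 0.831 mmol/kg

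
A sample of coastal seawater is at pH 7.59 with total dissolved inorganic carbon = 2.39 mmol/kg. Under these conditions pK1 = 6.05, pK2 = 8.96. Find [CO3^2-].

[CO3²⁻] = 0.0951 mmol/kg

α₂ = 1 / (1 + [H⁺]/K2 + [H⁺]²/(K1K2)) = 1 / (1 + 10^+1.37 + 10^-0.17)
   = 1 / (1 + 23.442 + 0.67608) = 1/25.118 = 0.03981
[CO3²⁻] = α₂ × DIC = 0.03981 × 2.39 = 0.0951 mmol/kg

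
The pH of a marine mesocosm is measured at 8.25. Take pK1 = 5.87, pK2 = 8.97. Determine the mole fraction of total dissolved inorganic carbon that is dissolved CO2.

α₀ = 0.00349

α₀ = 1 / (1 + K1/[H⁺] + K1K2/[H⁺]²) = 1 / (1 + 10^+2.38 + 10^+1.66)
   = 1 / (1 + 239.88 + 45.709) = 1/286.59 = 0.003489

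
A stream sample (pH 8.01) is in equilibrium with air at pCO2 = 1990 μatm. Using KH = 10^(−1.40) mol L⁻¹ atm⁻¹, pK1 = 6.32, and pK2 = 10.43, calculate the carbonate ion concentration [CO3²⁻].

[CO2*] = KH · pCO2 = 10^(−1.40) × 1990×10^-6 = 7.922×10^-5 mol/L
α₀ = 1/(1 + K1/[H⁺] + K1K2/[H⁺]²) = 1/(1 + 10^+1.69 + 10^-0.73) = 0.01993
DIC = [CO2*]/α₀ = 7.922×10^-5 / 0.01993 = 3.974 mmol/L
[CO3²⁻] = α₂·DIC; α₂ = 0.003712, so [CO3²⁻] = 0.003712 × 3.974 = 0.0148 mmol/L = 14.8 μmol/L

[CO3²⁻] = 14.8 μmol/L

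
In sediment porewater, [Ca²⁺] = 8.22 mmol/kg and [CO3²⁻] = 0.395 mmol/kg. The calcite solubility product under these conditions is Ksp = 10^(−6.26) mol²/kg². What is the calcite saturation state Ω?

Ω = 5.91

Ksp = 10^(−6.26) = 5.495×10^-7
Ω = [Ca²⁺][CO3²⁻]/Ksp = (8.22×10^-3)(0.395×10^-3) / 5.495×10^-7 = 5.91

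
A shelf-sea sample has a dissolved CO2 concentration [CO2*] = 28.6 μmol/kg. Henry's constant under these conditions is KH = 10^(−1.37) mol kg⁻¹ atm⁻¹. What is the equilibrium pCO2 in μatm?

pCO2 = 670 μatm

KH = 10^(−1.37) = 4.266×10^-2 mol kg⁻¹ atm⁻¹
pCO2 = [CO2*]/KH = 28.6×10^-6 / 4.266×10^-2 = 6.70×10^-4 atm = 670 μatm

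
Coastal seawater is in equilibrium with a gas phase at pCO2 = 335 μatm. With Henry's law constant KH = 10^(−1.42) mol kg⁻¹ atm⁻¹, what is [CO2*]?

KH = 10^(−1.42) = 3.802×10^-2 mol kg⁻¹ atm⁻¹
[CO2*] = KH · pCO2 = 3.802×10^-2 × 335×10^-6 atm = 1.27×10^-5 mol/kg

[CO2*] = 12.7 μmol/kg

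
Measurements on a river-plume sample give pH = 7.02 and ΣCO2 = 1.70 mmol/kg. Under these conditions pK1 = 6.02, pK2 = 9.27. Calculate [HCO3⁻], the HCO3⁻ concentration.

α₁ = 1 / (1 + [H⁺]/K1 + K2/[H⁺]) = 1 / (1 + 10^-1.00 + 10^-2.25)
   = 1 / (1 + 0.10000 + 0.0056234) = 1/1.1056 = 0.9045
[HCO3⁻] = α₁ × DIC = 0.9045 × 1.70 = 1.54 mmol/kg

[HCO3⁻] = 1.54 mmol/kg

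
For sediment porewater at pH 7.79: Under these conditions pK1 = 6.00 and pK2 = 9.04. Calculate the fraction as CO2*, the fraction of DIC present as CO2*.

α₀ = 0.0151

α₀ = 1 / (1 + K1/[H⁺] + K1K2/[H⁺]²) = 1 / (1 + 10^+1.79 + 10^+0.54)
   = 1 / (1 + 61.660 + 3.4674) = 1/66.127 = 0.01512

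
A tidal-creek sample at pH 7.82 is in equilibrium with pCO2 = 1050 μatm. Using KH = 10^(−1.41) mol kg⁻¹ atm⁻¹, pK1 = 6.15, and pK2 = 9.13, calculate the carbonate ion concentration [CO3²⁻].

[CO2*] = KH · pCO2 = 10^(−1.41) × 1050×10^-6 = 4.085×10^-5 mol/kg
α₀ = 1/(1 + K1/[H⁺] + K1K2/[H⁺]²) = 1/(1 + 10^+1.67 + 10^+0.36) = 0.01997
DIC = [CO2*]/α₀ = 4.085×10^-5 / 0.01997 = 2.045 mmol/kg
[CO3²⁻] = α₂·DIC; α₂ = 0.04576, so [CO3²⁻] = 0.04576 × 2.045 = 0.0936 mmol/kg

[CO3²⁻] = 0.0936 mmol/kg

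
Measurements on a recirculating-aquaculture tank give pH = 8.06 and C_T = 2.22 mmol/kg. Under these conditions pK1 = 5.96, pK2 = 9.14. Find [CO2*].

α₀ = 1 / (1 + K1/[H⁺] + K1K2/[H⁺]²) = 1 / (1 + 10^+2.10 + 10^+1.02)
   = 1 / (1 + 125.89 + 10.471) = 1/137.36 = 0.007280
[CO2*] = α₀ × DIC = 0.007280 × 2.22 = 0.0162 mmol/kg = 16.2 μmol/kg

[CO2*] = 16.2 μmol/kg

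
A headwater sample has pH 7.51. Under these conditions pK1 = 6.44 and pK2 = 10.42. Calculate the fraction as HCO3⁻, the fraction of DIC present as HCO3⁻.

α₁ = 0.921

α₁ = 1 / (1 + [H⁺]/K1 + K2/[H⁺]) = 1 / (1 + 10^-1.07 + 10^-2.91)
   = 1 / (1 + 0.085114 + 0.0012303) = 1/1.0863 = 0.9205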